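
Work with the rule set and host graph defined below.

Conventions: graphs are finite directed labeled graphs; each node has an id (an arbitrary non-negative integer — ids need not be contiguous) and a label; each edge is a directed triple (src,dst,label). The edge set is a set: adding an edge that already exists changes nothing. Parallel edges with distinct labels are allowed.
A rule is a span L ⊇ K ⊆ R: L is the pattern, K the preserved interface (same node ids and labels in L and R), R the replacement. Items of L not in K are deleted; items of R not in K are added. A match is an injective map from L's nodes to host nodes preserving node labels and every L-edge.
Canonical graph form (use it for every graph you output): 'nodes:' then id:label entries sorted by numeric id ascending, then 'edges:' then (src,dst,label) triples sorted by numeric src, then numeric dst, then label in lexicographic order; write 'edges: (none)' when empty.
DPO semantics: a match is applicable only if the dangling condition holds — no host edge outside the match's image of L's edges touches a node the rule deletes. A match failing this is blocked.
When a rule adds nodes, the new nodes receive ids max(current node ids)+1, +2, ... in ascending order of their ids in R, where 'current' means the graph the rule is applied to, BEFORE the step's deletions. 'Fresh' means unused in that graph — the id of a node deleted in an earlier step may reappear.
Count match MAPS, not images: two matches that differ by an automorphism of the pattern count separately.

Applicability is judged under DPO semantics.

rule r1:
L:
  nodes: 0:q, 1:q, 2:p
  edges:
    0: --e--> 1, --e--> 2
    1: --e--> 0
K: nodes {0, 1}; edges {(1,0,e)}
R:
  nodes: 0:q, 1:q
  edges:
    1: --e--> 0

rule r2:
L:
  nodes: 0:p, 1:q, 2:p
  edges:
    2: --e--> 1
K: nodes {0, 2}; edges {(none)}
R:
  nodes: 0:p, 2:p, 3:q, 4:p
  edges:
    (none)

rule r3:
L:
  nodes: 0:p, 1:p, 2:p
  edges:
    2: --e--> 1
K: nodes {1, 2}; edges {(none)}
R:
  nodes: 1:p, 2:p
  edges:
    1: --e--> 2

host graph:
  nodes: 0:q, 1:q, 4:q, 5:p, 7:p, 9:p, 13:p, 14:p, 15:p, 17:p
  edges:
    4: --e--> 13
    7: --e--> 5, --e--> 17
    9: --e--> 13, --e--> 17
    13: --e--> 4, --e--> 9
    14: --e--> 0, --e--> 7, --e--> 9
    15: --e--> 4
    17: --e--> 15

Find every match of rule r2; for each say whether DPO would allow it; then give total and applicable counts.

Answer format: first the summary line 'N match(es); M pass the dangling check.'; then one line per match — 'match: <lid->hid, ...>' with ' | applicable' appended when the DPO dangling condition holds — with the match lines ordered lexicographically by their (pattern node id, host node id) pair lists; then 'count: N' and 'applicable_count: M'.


18 match(es); 6 pass the dangling check.
match: 0->5, 1->0, 2->14 | applicable
match: 0->5, 1->4, 2->13
match: 0->5, 1->4, 2->15
match: 0->7, 1->0, 2->14 | applicable
match: 0->7, 1->4, 2->13
match: 0->7, 1->4, 2->15
match: 0->9, 1->0, 2->14 | applicable
match: 0->9, 1->4, 2->13
match: 0->9, 1->4, 2->15
match: 0->13, 1->0, 2->14 | applicable
match: 0->13, 1->4, 2->15
match: 0->14, 1->4, 2->13
match: 0->14, 1->4, 2->15
match: 0->15, 1->0, 2->14 | applicable
match: 0->15, 1->4, 2->13
match: 0->17, 1->0, 2->14 | applicable
match: 0->17, 1->4, 2->13
match: 0->17, 1->4, 2->15
count: 18
applicable_count: 6


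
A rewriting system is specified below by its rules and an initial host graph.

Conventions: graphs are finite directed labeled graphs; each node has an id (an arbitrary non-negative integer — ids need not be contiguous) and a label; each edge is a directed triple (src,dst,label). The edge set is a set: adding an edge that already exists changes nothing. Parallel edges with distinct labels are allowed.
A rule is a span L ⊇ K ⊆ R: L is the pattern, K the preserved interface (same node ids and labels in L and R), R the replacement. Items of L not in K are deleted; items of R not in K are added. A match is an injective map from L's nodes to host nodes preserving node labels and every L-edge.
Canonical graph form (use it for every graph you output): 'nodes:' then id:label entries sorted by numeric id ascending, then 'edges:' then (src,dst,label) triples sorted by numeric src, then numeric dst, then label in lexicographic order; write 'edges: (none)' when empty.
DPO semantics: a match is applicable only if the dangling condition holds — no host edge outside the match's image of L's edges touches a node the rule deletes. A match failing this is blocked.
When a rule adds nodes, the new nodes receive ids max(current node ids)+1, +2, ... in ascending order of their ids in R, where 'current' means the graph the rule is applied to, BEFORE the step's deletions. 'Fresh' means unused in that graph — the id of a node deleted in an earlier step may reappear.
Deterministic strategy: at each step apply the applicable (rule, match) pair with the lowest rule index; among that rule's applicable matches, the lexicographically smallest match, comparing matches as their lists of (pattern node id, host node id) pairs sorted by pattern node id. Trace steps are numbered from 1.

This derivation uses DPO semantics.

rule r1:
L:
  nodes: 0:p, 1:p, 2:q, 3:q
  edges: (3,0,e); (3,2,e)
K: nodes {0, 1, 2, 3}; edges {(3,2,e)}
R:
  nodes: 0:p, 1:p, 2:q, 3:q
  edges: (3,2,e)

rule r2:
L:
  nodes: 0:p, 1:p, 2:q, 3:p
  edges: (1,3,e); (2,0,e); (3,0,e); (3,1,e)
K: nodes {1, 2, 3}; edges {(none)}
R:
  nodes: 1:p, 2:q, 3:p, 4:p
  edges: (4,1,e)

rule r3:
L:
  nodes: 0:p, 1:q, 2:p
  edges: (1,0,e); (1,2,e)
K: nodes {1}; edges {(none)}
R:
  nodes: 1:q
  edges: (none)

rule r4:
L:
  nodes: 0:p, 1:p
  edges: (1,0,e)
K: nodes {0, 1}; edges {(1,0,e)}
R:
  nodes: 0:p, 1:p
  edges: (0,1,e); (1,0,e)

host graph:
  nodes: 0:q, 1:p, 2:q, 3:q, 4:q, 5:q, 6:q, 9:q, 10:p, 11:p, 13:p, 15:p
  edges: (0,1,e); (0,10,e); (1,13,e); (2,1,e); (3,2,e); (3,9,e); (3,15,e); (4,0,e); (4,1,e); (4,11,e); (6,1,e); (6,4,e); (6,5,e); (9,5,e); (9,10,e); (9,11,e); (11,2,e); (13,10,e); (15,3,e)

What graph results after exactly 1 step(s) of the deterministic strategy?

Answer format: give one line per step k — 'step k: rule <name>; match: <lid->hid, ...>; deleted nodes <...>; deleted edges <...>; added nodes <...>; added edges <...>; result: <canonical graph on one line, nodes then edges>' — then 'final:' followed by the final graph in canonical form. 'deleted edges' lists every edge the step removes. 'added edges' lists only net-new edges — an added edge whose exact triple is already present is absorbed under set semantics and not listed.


step 1: rule r1; match: 0->1, 1->10, 2->0, 3->4; deleted nodes (none); deleted edges (4,1,e); added nodes (none); added edges (none); result: nodes: 0:q, 1:p, 2:q, 3:q, 4:q, 5:q, 6:q, 9:q, 10:p, 11:p, 13:p, 15:p edges: (0,1,e); (0,10,e); (1,13,e); (2,1,e); (3,2,e); (3,9,e); (3,15,e); (4,0,e); (4,11,e); (6,1,e); (6,4,e); (6,5,e); (9,5,e); (9,10,e); (9,11,e); (11,2,e); (13,10,e); (15,3,e)
final:
nodes: 0:q, 1:p, 2:q, 3:q, 4:q, 5:q, 6:q, 9:q, 10:p, 11:p, 13:p, 15:p
edges: (0,1,e); (0,10,e); (1,13,e); (2,1,e); (3,2,e); (3,9,e); (3,15,e); (4,0,e); (4,11,e); (6,1,e); (6,4,e); (6,5,e); (9,5,e); (9,10,e); (9,11,e); (11,2,e); (13,10,e); (15,3,e)


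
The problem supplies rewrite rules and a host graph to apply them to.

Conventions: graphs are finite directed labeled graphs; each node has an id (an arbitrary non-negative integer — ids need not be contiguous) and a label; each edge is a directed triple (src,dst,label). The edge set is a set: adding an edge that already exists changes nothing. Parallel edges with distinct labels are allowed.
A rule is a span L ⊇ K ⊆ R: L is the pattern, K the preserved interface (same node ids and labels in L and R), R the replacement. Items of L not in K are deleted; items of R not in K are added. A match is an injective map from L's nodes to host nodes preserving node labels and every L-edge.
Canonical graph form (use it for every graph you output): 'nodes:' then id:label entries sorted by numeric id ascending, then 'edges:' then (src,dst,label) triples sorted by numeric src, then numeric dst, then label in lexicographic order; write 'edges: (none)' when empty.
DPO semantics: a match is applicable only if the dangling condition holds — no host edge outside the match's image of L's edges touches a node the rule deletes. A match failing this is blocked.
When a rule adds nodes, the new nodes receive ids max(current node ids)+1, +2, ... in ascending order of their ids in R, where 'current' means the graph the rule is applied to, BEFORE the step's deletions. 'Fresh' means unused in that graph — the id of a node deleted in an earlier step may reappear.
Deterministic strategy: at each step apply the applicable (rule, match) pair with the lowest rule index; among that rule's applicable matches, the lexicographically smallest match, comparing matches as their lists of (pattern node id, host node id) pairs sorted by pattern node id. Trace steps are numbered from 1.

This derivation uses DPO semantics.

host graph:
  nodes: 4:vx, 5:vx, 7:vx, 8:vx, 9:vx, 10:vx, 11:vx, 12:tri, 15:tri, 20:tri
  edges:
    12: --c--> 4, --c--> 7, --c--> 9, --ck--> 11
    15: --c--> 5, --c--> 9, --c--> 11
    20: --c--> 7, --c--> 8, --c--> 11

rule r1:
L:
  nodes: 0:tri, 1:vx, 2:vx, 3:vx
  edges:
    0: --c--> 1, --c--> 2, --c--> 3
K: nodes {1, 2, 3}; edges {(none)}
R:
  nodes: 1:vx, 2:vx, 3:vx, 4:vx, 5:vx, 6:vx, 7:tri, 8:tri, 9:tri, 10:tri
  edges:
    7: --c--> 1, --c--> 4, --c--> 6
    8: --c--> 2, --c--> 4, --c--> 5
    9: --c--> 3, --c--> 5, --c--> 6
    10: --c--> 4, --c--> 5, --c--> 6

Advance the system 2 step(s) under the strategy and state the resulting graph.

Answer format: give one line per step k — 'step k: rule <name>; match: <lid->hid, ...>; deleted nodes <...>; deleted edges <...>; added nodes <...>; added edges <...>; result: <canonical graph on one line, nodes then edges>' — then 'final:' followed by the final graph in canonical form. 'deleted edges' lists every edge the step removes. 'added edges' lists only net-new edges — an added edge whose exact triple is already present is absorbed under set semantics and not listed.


step 1: rule r1; match: 0->15, 1->5, 2->9, 3->11; deleted nodes 15; deleted edges (15,5,c); (15,9,c); (15,11,c); added nodes 21, 22, 23, 24, 25, 26, 27; added edges (24,5,c); (24,21,c); (24,23,c); (25,9,c); (25,21,c); (25,22,c); (26,11,c); (26,22,c); (26,23,c); (27,21,c); (27,22,c); (27,23,c); result: nodes: 4:vx, 5:vx, 7:vx, 8:vx, 9:vx, 10:vx, 11:vx, 12:tri, 20:tri, 21:vx, 22:vx, 23:vx, 24:tri, 25:tri, 26:tri, 27:tri edges: (12,4,c); (12,7,c); (12,9,c); (12,11,ck); (20,7,c); (20,8,c); (20,11,c); (24,5,c); (24,21,c); (24,23,c); (25,9,c); (25,21,c); (25,22,c); (26,11,c); (26,22,c); (26,23,c); (27,21,c); (27,22,c); (27,23,c)
step 2: rule r1; match: 0->20, 1->7, 2->8, 3->11; deleted nodes 20; deleted edges (20,7,c); (20,8,c); (20,11,c); added nodes 28, 29, 30, 31, 32, 33, 34; added edges (31,7,c); (31,28,c); (31,30,c); (32,8,c); (32,28,c); (32,29,c); (33,11,c); (33,29,c); (33,30,c); (34,28,c); (34,29,c); (34,30,c); result: nodes: 4:vx, 5:vx, 7:vx, 8:vx, 9:vx, 10:vx, 11:vx, 12:tri, 21:vx, 22:vx, 23:vx, 24:tri, 25:tri, 26:tri, 27:tri, 28:vx, 29:vx, 30:vx, 31:tri, 32:tri, 33:tri, 34:tri edges: (12,4,c); (12,7,c); (12,9,c); (12,11,ck); (24,5,c); (24,21,c); (24,23,c); (25,9,c); (25,21,c); (25,22,c); (26,11,c); (26,22,c); (26,23,c); (27,21,c); (27,22,c); (27,23,c); (31,7,c); (31,28,c); (31,30,c); (32,8,c); (32,28,c); (32,29,c); (33,11,c); (33,29,c); (33,30,c); (34,28,c); (34,29,c); (34,30,c)
final:
nodes: 4:vx, 5:vx, 7:vx, 8:vx, 9:vx, 10:vx, 11:vx, 12:tri, 21:vx, 22:vx, 23:vx, 24:tri, 25:tri, 26:tri, 27:tri, 28:vx, 29:vx, 30:vx, 31:tri, 32:tri, 33:tri, 34:tri
edges: (12,4,c); (12,7,c); (12,9,c); (12,11,ck); (24,5,c); (24,21,c); (24,23,c); (25,9,c); (25,21,c); (25,22,c); (26,11,c); (26,22,c); (26,23,c); (27,21,c); (27,22,c); (27,23,c); (31,7,c); (31,28,c); (31,30,c); (32,8,c); (32,28,c); (32,29,c); (33,11,c); (33,29,c); (33,30,c); (34,28,c); (34,29,c); (34,30,c)


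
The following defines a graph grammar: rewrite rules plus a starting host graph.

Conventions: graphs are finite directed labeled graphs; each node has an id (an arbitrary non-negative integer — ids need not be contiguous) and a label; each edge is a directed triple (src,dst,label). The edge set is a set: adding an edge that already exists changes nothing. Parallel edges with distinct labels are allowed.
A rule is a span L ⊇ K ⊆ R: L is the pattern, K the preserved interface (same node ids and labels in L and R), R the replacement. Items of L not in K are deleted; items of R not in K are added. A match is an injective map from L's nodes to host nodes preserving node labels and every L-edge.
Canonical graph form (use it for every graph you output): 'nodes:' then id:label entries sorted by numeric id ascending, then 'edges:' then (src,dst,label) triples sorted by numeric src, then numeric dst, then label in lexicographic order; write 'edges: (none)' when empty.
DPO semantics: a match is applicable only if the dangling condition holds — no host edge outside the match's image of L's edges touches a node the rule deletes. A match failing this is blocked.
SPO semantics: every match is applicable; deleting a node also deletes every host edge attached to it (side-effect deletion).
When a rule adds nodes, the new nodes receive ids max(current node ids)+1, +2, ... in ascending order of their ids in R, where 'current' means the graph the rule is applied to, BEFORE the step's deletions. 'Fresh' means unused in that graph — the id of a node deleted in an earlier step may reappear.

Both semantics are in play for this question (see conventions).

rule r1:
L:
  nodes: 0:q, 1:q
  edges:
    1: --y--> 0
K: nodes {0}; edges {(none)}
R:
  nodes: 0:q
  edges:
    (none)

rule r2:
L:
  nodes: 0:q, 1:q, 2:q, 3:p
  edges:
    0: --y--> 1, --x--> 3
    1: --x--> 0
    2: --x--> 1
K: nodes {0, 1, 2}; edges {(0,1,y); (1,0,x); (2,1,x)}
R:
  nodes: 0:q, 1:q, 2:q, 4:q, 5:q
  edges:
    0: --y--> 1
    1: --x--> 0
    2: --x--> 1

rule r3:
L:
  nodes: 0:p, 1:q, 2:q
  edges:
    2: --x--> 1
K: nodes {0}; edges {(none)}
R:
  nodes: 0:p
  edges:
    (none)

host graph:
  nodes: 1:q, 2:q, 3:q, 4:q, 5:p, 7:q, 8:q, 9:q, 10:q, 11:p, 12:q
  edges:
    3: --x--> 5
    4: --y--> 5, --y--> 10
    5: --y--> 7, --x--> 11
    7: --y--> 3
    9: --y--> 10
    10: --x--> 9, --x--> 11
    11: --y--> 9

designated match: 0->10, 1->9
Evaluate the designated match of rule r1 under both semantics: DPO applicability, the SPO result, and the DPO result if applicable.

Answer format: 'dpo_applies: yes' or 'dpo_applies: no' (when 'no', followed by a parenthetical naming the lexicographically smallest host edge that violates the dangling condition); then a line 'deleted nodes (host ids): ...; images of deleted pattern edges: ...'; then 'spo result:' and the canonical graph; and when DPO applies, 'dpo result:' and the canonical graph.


dpo_applies: no
(the rule deletes node 9, which keeps host edge (10,9,x) outside the match image — the dangling condition fails, DPO blocks; SPO proceeds and side-deletes such edges)
deleted nodes (host ids): 9; images of deleted pattern edges: (9,10,y)
spo result:
nodes: 1:q, 2:q, 3:q, 4:q, 5:p, 7:q, 8:q, 10:q, 11:p, 12:q
edges: (3,5,x); (4,5,y); (4,10,y); (5,7,y); (5,11,x); (7,3,y); (10,11,x)


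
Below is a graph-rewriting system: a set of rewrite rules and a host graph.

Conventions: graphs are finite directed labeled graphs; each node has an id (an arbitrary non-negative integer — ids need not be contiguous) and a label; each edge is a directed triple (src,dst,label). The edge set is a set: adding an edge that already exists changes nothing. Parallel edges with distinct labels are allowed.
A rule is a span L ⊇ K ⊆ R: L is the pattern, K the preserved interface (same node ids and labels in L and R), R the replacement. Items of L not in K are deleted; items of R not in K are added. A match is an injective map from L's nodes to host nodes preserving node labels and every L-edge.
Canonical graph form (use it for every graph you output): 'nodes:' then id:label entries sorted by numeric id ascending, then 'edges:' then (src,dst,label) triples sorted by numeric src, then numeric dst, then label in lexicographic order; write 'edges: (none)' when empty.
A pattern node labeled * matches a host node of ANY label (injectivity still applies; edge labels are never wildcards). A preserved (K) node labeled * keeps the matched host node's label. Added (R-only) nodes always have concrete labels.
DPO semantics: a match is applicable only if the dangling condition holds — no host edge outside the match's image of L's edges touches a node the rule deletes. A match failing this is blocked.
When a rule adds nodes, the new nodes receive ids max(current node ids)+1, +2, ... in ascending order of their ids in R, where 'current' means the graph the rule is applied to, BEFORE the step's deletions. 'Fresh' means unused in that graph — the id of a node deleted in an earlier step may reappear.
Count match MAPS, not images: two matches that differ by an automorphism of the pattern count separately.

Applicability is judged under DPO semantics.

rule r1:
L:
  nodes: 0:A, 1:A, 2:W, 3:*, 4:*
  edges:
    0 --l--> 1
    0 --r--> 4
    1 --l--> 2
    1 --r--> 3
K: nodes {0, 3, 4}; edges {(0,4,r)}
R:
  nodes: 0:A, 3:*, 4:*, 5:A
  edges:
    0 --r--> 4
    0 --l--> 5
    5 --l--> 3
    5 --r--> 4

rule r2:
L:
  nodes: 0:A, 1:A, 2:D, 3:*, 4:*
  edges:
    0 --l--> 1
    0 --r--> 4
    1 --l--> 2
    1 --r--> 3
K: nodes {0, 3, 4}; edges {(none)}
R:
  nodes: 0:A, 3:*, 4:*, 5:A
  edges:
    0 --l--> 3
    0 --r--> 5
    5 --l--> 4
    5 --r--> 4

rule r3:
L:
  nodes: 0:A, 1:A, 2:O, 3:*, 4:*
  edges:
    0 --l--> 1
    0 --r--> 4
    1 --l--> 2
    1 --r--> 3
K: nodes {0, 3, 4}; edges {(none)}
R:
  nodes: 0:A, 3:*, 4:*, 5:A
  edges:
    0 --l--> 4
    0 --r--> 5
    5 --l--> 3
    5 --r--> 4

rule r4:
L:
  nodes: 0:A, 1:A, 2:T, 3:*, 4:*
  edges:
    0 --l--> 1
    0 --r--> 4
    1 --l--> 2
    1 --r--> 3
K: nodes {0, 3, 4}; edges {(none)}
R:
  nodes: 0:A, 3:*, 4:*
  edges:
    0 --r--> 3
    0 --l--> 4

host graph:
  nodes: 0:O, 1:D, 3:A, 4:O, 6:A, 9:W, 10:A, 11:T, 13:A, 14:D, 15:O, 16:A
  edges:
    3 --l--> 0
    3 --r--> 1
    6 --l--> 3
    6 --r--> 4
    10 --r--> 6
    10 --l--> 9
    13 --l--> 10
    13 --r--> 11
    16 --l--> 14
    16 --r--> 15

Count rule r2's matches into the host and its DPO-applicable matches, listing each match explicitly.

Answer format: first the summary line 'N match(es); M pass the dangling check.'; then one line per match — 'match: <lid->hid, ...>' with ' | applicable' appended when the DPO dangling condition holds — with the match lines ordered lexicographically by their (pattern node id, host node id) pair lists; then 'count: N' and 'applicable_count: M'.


0 match(es); 0 pass the dangling check.
count: 0
applicable_count: 0


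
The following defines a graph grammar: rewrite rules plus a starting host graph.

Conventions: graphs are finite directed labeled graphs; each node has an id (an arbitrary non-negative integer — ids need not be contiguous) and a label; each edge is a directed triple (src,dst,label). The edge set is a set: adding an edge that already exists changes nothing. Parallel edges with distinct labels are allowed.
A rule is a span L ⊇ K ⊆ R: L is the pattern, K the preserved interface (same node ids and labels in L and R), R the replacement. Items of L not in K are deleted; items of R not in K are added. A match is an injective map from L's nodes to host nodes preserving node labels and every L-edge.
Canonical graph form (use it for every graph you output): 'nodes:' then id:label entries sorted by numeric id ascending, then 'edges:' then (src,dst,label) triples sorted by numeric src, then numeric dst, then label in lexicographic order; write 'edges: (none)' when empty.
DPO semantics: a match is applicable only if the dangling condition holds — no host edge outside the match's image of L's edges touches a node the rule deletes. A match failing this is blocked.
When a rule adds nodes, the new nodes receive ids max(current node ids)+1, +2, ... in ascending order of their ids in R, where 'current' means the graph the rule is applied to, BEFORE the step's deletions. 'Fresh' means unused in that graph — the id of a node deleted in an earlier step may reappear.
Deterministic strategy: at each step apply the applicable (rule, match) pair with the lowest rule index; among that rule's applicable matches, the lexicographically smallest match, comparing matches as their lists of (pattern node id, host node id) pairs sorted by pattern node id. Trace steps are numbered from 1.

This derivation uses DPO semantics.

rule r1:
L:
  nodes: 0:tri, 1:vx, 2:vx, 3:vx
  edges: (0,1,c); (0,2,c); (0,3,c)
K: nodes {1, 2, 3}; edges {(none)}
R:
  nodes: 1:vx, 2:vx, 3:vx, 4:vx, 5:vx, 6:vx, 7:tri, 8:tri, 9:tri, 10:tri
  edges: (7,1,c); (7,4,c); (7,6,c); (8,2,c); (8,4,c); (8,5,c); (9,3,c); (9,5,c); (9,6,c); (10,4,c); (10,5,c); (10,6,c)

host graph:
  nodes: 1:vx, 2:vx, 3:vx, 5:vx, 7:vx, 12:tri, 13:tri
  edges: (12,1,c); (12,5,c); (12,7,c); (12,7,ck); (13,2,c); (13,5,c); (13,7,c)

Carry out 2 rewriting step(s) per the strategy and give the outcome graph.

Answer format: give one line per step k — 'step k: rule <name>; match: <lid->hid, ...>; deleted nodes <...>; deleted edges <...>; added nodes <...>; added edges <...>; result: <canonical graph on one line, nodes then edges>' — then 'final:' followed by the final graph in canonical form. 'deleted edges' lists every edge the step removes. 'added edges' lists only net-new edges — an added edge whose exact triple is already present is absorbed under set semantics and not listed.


step 1: rule r1; match: 0->13, 1->2, 2->5, 3->7; deleted nodes 13; deleted edges (13,2,c); (13,5,c); (13,7,c); added nodes 14, 15, 16, 17, 18, 19, 20; added edges (17,2,c); (17,14,c); (17,16,c); (18,5,c); (18,14,c); (18,15,c); (19,7,c); (19,15,c); (19,16,c); (20,14,c); (20,15,c); (20,16,c); result: nodes: 1:vx, 2:vx, 3:vx, 5:vx, 7:vx, 12:tri, 14:vx, 15:vx, 16:vx, 17:tri, 18:tri, 19:tri, 20:tri edges: (12,1,c); (12,5,c); (12,7,c); (12,7,ck); (17,2,c); (17,14,c); (17,16,c); (18,5,c); (18,14,c); (18,15,c); (19,7,c); (19,15,c); (19,16,c); (20,14,c); (20,15,c); (20,16,c)
step 2: rule r1; match: 0->17, 1->2, 2->14, 3->16; deleted nodes 17; deleted edges (17,2,c); (17,14,c); (17,16,c); added nodes 21, 22, 23, 24, 25, 26, 27; added edges (24,2,c); (24,21,c); (24,23,c); (25,14,c); (25,21,c); (25,22,c); (26,16,c); (26,22,c); (26,23,c); (27,21,c); (27,22,c); (27,23,c); result: nodes: 1:vx, 2:vx, 3:vx, 5:vx, 7:vx, 12:tri, 14:vx, 15:vx, 16:vx, 18:tri, 19:tri, 20:tri, 21:vx, 22:vx, 23:vx, 24:tri, 25:tri, 26:tri, 27:tri edges: (12,1,c); (12,5,c); (12,7,c); (12,7,ck); (18,5,c); (18,14,c); (18,15,c); (19,7,c); (19,15,c); (19,16,c); (20,14,c); (20,15,c); (20,16,c); (24,2,c); (24,21,c); (24,23,c); (25,14,c); (25,21,c); (25,22,c); (26,16,c); (26,22,c); (26,23,c); (27,21,c); (27,22,c); (27,23,c)
final:
nodes: 1:vx, 2:vx, 3:vx, 5:vx, 7:vx, 12:tri, 14:vx, 15:vx, 16:vx, 18:tri, 19:tri, 20:tri, 21:vx, 22:vx, 23:vx, 24:tri, 25:tri, 26:tri, 27:tri
edges: (12,1,c); (12,5,c); (12,7,c); (12,7,ck); (18,5,c); (18,14,c); (18,15,c); (19,7,c); (19,15,c); (19,16,c); (20,14,c); (20,15,c); (20,16,c); (24,2,c); (24,21,c); (24,23,c); (25,14,c); (25,21,c); (25,22,c); (26,16,c); (26,22,c); (26,23,c); (27,21,c); (27,22,c); (27,23,c)


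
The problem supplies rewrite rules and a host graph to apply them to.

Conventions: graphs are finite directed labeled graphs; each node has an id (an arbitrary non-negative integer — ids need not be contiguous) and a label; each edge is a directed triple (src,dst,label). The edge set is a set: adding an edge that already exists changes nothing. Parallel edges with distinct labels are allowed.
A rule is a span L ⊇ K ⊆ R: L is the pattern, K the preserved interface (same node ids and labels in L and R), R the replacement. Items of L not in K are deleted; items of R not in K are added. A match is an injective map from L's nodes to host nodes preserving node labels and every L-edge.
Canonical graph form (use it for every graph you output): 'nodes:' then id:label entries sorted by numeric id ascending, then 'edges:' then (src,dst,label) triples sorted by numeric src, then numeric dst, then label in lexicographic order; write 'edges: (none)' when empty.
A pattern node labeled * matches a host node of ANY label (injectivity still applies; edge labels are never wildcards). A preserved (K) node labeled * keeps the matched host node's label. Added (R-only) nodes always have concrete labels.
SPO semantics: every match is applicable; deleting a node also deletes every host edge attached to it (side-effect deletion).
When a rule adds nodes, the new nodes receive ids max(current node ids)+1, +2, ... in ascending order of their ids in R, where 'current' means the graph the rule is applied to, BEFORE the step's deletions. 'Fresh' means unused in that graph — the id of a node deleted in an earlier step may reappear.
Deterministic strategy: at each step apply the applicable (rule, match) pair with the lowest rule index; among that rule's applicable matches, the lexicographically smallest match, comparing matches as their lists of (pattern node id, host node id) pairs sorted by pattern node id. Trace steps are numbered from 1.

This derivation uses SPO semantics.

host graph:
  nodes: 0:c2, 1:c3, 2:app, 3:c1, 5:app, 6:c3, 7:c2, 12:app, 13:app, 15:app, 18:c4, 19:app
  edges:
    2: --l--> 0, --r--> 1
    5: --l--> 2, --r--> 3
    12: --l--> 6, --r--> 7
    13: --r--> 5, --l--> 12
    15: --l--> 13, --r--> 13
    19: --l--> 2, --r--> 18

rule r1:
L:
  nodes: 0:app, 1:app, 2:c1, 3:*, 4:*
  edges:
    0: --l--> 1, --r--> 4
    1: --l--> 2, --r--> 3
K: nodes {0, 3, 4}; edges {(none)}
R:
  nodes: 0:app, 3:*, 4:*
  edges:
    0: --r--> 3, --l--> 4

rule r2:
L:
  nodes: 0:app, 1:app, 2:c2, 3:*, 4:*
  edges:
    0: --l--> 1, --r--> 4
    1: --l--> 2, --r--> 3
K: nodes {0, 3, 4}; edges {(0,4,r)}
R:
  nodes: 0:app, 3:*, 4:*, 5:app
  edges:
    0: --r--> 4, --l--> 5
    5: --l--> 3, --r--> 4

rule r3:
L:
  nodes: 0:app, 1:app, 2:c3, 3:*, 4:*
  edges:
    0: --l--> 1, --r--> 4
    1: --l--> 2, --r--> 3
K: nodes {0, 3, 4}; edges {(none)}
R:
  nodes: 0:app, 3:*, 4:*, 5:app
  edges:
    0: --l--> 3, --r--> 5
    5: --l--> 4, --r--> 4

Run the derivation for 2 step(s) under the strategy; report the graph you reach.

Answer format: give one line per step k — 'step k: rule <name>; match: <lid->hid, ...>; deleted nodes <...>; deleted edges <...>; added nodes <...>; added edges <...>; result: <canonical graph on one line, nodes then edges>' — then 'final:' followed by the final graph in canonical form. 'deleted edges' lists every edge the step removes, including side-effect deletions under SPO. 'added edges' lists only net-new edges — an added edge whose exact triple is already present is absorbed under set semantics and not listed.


step 1: rule r2; match: 0->5, 1->2, 2->0, 3->1, 4->3; deleted nodes 0, 2; deleted edges (2,0,l); (2,1,r); (5,2,l); (19,2,l); added nodes 20; added edges (5,20,l); (20,1,l); (20,3,r); result: nodes: 1:c3, 3:c1, 5:app, 6:c3, 7:c2, 12:app, 13:app, 15:app, 18:c4, 19:app, 20:app edges: (5,3,r); (5,20,l); (12,6,l); (12,7,r); (13,5,r); (13,12,l); (15,13,l); (15,13,r); (19,18,r); (20,1,l); (20,3,r)
step 2: rule r3; match: 0->13, 1->12, 2->6, 3->7, 4->5; deleted nodes 6, 12; deleted edges (12,6,l); (12,7,r); (13,5,r); (13,12,l); added nodes 21; added edges (13,7,l); (13,21,r); (21,5,l); (21,5,r); result: nodes: 1:c3, 3:c1, 5:app, 7:c2, 13:app, 15:app, 18:c4, 19:app, 20:app, 21:app edges: (5,3,r); (5,20,l); (13,7,l); (13,21,r); (15,13,l); (15,13,r); (19,18,r); (20,1,l); (20,3,r); (21,5,l); (21,5,r)
final:
nodes: 1:c3, 3:c1, 5:app, 7:c2, 13:app, 15:app, 18:c4, 19:app, 20:app, 21:app
edges: (5,3,r); (5,20,l); (13,7,l); (13,21,r); (15,13,l); (15,13,r); (19,18,r); (20,1,l); (20,3,r); (21,5,l); (21,5,r)


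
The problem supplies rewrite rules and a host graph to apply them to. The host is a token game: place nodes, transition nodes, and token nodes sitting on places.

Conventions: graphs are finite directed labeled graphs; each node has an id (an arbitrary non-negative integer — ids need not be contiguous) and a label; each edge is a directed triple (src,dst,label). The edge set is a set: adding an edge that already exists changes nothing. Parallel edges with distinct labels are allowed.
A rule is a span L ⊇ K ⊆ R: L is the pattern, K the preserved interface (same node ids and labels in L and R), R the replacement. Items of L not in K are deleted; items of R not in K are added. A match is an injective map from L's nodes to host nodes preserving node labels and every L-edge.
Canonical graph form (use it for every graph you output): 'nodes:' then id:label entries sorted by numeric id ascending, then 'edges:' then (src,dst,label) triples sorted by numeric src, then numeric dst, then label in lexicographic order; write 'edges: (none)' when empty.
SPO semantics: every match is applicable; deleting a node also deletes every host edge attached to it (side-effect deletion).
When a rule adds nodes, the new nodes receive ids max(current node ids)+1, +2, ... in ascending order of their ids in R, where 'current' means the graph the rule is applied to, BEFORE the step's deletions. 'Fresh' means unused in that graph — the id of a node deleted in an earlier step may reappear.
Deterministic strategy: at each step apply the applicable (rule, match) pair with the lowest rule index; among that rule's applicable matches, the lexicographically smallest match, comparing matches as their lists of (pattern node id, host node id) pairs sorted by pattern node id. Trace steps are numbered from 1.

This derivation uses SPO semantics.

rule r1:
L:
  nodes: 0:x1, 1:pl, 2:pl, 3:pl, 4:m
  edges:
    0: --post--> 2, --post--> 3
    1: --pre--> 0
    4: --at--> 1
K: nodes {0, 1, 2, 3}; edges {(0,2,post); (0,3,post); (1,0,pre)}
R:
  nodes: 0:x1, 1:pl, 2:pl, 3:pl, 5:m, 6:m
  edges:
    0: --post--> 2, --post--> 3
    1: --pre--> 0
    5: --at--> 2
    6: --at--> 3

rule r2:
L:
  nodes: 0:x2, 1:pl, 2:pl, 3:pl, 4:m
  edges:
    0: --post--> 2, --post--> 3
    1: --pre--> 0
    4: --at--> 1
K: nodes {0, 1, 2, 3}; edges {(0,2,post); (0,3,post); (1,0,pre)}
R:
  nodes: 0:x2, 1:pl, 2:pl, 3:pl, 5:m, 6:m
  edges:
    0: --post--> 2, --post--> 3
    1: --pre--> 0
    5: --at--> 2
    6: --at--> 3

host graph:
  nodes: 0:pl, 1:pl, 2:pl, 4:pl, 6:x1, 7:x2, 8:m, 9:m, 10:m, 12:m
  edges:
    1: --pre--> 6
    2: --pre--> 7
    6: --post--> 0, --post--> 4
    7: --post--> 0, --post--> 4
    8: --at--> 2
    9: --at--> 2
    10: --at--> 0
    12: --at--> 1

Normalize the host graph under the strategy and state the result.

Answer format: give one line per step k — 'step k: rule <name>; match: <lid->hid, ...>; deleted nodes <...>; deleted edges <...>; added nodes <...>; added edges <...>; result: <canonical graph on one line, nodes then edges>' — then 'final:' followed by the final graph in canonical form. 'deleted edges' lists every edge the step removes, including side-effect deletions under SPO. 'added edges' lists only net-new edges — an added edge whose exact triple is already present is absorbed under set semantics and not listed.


step 1: rule r1; match: 0->6, 1->1, 2->0, 3->4, 4->12; deleted nodes 12; deleted edges (12,1,at); added nodes 13, 14; added edges (13,0,at); (14,4,at); result: nodes: 0:pl, 1:pl, 2:pl, 4:pl, 6:x1, 7:x2, 8:m, 9:m, 10:m, 13:m, 14:m edges: (1,6,pre); (2,7,pre); (6,0,post); (6,4,post); (7,0,post); (7,4,post); (8,2,at); (9,2,at); (10,0,at); (13,0,at); (14,4,at)
step 2: rule r2; match: 0->7, 1->2, 2->0, 3->4, 4->8; deleted nodes 8; deleted edges (8,2,at); added nodes 15, 16; added edges (15,0,at); (16,4,at); result: nodes: 0:pl, 1:pl, 2:pl, 4:pl, 6:x1, 7:x2, 9:m, 10:m, 13:m, 14:m, 15:m, 16:m edges: (1,6,pre); (2,7,pre); (6,0,post); (6,4,post); (7,0,post); (7,4,post); (9,2,at); (10,0,at); (13,0,at); (14,4,at); (15,0,at); (16,4,at)
step 3: rule r2; match: 0->7, 1->2, 2->0, 3->4, 4->9; deleted nodes 9; deleted edges (9,2,at); added nodes 17, 18; added edges (17,0,at); (18,4,at); result: nodes: 0:pl, 1:pl, 2:pl, 4:pl, 6:x1, 7:x2, 10:m, 13:m, 14:m, 15:m, 16:m, 17:m, 18:m edges: (1,6,pre); (2,7,pre); (6,0,post); (6,4,post); (7,0,post); (7,4,post); (10,0,at); (13,0,at); (14,4,at); (15,0,at); (16,4,at); (17,0,at); (18,4,at)
final:
nodes: 0:pl, 1:pl, 2:pl, 4:pl, 6:x1, 7:x2, 10:m, 13:m, 14:m, 15:m, 16:m, 17:m, 18:m
edges: (1,6,pre); (2,7,pre); (6,0,post); (6,4,post); (7,0,post); (7,4,post); (10,0,at); (13,0,at); (14,4,at); (15,0,at); (16,4,at); (17,0,at); (18,4,at)


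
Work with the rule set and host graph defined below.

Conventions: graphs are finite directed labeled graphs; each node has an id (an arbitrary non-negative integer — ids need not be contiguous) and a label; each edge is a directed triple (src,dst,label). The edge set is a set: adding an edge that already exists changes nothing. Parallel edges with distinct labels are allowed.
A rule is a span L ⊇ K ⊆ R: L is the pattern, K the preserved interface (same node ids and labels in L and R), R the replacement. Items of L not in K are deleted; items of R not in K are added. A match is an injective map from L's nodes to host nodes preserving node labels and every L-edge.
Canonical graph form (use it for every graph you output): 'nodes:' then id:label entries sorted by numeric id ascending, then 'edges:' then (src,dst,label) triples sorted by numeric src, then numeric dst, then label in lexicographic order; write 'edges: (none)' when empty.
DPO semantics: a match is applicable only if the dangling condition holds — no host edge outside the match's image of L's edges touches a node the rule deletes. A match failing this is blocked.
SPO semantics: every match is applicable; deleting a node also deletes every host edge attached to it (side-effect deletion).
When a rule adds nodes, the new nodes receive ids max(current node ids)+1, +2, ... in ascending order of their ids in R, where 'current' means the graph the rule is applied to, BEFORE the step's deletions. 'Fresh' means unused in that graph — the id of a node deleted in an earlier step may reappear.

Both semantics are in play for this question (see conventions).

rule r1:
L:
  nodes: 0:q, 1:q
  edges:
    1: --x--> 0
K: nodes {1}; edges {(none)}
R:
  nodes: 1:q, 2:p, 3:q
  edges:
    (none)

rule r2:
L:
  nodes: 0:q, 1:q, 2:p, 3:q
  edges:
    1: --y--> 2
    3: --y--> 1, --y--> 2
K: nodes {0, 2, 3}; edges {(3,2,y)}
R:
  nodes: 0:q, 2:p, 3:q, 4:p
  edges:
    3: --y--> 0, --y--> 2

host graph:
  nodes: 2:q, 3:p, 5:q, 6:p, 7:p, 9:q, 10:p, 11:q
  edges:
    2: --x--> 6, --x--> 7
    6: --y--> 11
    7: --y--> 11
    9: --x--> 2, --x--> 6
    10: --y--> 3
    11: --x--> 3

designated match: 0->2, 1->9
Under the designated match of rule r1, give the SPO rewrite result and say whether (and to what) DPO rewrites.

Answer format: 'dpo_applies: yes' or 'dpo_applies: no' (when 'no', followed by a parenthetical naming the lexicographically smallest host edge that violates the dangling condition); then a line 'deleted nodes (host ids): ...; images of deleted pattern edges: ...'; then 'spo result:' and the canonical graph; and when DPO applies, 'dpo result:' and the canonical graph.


dpo_applies: no
(the rule deletes node 2, which keeps host edge (2,6,x) outside the match image — the dangling condition fails, DPO blocks; SPO proceeds and side-deletes such edges)
deleted nodes (host ids): 2; images of deleted pattern edges: (9,2,x)
spo result:
nodes: 3:p, 5:q, 6:p, 7:p, 9:q, 10:p, 11:q, 12:p, 13:q
edges: (6,11,y); (7,11,y); (9,6,x); (10,3,y); (11,3,x)


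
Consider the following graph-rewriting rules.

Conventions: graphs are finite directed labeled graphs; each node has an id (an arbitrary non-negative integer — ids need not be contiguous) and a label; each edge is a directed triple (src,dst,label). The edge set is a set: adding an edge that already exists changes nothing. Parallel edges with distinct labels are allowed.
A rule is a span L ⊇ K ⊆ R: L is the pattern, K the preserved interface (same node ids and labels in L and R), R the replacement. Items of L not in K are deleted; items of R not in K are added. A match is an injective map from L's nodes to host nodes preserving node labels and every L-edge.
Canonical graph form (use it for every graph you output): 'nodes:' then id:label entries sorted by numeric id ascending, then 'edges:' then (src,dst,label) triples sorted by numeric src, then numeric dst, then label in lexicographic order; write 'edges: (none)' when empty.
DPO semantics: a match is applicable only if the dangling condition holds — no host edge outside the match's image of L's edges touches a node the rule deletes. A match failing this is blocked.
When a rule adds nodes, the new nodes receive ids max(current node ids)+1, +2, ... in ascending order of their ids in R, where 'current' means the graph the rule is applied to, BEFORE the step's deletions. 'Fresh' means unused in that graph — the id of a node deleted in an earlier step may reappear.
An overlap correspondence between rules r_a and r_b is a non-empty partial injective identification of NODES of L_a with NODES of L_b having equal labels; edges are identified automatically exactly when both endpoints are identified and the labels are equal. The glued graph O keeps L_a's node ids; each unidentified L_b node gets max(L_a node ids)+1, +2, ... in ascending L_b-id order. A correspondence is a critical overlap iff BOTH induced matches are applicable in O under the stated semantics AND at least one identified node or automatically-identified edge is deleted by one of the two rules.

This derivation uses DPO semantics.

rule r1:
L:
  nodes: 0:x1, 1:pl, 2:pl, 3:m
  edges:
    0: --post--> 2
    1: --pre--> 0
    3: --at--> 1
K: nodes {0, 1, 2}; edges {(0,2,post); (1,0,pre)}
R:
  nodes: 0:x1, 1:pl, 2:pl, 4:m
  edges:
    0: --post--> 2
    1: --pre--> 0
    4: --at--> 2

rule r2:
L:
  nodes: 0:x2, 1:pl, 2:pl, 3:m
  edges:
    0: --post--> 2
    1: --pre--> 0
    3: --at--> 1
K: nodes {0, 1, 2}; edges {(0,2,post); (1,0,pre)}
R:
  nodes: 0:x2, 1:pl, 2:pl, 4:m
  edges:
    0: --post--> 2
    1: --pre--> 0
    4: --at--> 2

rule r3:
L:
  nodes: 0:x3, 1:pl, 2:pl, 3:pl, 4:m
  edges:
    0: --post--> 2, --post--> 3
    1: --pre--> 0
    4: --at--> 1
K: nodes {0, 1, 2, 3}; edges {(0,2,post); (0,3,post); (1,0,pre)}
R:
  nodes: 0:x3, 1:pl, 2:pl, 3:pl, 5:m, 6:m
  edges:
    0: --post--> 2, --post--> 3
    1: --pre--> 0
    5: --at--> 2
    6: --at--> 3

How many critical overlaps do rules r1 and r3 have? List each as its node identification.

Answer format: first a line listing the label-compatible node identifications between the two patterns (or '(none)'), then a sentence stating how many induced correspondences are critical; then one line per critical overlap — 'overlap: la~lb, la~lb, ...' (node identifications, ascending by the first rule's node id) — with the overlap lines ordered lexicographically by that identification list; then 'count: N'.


label-compatible node identifications between L(r1) and L(r3): 1~1, 1~2, 1~3, 2~1, 2~2, 2~3, 3~4
3 of the induced correspondences are critical overlaps of r1 and r3.
overlap: 1~1, 2~2, 3~4
overlap: 1~1, 2~3, 3~4
overlap: 1~1, 3~4
count: 3


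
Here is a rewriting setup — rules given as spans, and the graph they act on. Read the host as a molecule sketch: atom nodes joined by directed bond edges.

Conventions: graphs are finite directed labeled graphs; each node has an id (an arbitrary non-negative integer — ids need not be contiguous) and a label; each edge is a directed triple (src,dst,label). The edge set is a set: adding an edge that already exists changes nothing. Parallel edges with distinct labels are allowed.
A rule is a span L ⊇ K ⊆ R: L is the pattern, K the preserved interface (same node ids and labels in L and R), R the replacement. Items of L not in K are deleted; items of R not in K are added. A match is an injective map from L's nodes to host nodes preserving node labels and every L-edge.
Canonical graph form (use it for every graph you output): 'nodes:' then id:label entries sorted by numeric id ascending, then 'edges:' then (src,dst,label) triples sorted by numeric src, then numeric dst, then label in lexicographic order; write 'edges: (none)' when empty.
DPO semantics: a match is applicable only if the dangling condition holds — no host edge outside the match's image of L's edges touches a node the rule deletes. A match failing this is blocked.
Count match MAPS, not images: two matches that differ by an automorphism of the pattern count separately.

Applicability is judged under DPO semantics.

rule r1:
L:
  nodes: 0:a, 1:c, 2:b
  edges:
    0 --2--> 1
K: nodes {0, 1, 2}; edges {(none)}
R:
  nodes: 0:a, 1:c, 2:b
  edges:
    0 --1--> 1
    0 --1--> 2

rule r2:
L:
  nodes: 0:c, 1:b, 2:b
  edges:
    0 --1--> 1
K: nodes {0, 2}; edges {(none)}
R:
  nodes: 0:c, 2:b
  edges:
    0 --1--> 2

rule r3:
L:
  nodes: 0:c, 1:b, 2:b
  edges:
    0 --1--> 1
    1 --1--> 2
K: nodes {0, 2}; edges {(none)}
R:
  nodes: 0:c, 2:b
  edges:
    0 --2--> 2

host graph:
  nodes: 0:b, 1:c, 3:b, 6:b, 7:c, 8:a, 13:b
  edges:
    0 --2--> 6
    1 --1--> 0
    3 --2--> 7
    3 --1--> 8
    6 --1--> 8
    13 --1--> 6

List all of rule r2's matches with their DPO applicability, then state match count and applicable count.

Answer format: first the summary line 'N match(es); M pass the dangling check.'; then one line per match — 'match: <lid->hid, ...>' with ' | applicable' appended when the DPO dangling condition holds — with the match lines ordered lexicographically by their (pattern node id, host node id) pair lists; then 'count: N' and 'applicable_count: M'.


3 match(es); 0 pass the dangling check.
match: 0->1, 1->0, 2->3
match: 0->1, 1->0, 2->6
match: 0->1, 1->0, 2->13
count: 3
applicable_count: 0
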